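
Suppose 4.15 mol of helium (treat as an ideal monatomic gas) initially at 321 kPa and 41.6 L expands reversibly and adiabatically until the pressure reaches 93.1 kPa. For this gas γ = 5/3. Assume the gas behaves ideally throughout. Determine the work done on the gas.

T₁ = P₁V₁/(nR) = 321×41.6/(4.15×8.314) = 387 K.
Adiabatic: T₂/T₁ = (P₂/P₁)^((γ−1)/γ) ⇒ T₂ = 387×(0.290)^0.400 = 236 K; V₂ = 87.4 L.
ΔU = nCvΔT = 4.15×12.5×(236−387) = -7820 J.
Q = 0 for an adiabatic process, so W = −ΔU = 7820 J.
Work done on the gas = −W_by = -7820 J.

-7820 J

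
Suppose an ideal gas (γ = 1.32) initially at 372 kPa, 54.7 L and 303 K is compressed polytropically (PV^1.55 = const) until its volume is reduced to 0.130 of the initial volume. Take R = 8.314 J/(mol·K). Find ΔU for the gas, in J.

132000 J

n = P₁V₁/(RT₁) = 372×54.7/(8.314×303) = 8.08 mol.
Polytropic n=1.55: T₂ = T₁(V₁/V₂)^(n−1) = 303×(7.69)^0.55 = 931 K; P₂ = P₁(V₁/V₂)^n = 8790 kPa.
For an ideal gas ΔU = nCvΔT with Cv = R/(γ−1) = 26.0 J/(mol·K).
ΔU = 8.08×26.0×(931−303) = 132000 J.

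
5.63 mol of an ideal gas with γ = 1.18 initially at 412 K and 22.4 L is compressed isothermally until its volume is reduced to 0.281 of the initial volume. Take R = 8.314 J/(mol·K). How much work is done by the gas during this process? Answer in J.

-24500 J

P₁ = nRT₁/V₁ = 5.63×8.314×412/22.4 = 861 kPa.
Isothermal: T stays 412 K; PV = const ⇒ V₂ = 6.29 L, P₂ = 3060 kPa.
W = nRT ln(V₂/V₁) = 5.63×8.314×412×ln(0.281) = -24500 J.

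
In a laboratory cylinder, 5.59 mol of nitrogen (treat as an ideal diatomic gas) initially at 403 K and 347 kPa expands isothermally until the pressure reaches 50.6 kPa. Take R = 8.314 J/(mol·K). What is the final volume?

V₁ = nRT₁/P₁ = 5.59×8.314×403/347 = 54.0 L.
Isothermal: T stays 403 K; PV = const ⇒ V₂ = 370 L, P₂ = 50.6 kPa.

370 L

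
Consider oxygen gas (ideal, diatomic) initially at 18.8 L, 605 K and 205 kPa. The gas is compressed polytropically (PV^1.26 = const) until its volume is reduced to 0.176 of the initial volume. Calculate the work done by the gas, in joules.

n = P₁V₁/(RT₁) = 205×18.8/(8.314×605) = 0.766 mol.
Polytropic n=1.26: T₂ = T₁(V₁/V₂)^(n−1) = 605×(5.68)^0.26 = 950 K; P₂ = P₁(V₁/V₂)^n = 1830 kPa.
W = (P₁V₁−P₂V₂)/(n−1) = (205×18.8−1830×3.31)/0.26 = -8460 J.

-8460 J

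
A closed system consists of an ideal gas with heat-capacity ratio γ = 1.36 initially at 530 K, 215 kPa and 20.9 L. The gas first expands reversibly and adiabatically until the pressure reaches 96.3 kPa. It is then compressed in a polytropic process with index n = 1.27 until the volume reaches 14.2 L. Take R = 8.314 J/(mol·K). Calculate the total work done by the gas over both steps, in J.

-1670 J

n = P₁V₁/(RT₁) = 215×20.9/(8.314×530) = 1.02 mol.
Step 1 — Adiabatic: T₂/T₁ = (P₂/P₁)^((γ−1)/γ) ⇒ T₂ = 530×(0.448)^0.265 = 428 K; V₂ = 37.7 L.
ΔU = nCvΔT = 1.02×23.1×(428−530) = -2390 J.
Q = 0 for an adiabatic process, so W = −ΔU = 2390 J.
State after step 1: P = 96.3 kPa, V = 37.7 L, T = 428 K.
Step 2 — Polytropic n=1.27: T₂ = T₁(V₁/V₂)^(n−1) = 428×(2.66)^0.27 = 558 K; P₂ = P₁(V₁/V₂)^n = 333 kPa.
W = (P₁V₁−P₂V₂)/(n−1) = (96.3×37.7−333×14.2)/0.27 = -4060 J.
ΔU = nCvΔT = 1.02×23.1×(558−428) = 3050 J.
Q = ΔU + W = -1020 J.
Net over both steps: W = -1670 J, Q = -1020 J, ΔU = 656 J.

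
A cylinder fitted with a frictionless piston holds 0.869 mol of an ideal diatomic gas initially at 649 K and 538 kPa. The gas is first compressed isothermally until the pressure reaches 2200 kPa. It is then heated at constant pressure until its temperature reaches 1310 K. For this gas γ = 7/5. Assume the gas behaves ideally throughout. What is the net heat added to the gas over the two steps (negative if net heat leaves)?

V₁ = nRT₁/P₁ = 0.869×8.314×649/538 = 8.72 L.
Step 1 — Isothermal: T stays 649 K; PV = const ⇒ V₂ = 2.13 L, P₂ = 2200 kPa.
ΔU = 0 (ideal gas, T constant).
W = nRT ln(V₂/V₁) = 0.869×8.314×649×ln(0.245) = -6600 J.
Q = ΔU + W = -6600 J.
State after step 1: P = 2200 kPa, V = 2.13 L, T = 649 K.
Step 2 — Isobaric: P stays 2200 kPa; V/T = const ⇒ T₂ = 1310 K, V₂ = 4.30 L.
W = PΔV = 2200×(4.30−2.13) kPa·L = 4780 J.
ΔU = nCvΔT = 0.869×20.8×(1310−649) = 11900 J.
Q = ΔU + W = nCpΔT = 16700 J.
Net over both steps: W = -1830 J, Q = 10100 J, ΔU = 11900 J.

10100 J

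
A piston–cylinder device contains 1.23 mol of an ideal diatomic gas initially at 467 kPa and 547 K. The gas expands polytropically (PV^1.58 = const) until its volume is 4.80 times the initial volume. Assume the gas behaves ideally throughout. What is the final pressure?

39.2 kPa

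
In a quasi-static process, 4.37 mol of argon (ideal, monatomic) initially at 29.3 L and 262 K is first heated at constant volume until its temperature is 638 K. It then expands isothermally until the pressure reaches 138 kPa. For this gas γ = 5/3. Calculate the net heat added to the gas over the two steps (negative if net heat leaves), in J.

61000 J

P₁ = nRT₁/V₁ = 4.37×8.314×262/29.3 = 325 kPa.
Step 1 — Isochoric: V stays 29.3 L; P/T = const ⇒ T₂ = 638 K, P₂ = 791 kPa.
W = 0 (no volume change).
ΔU = nCvΔT = 4.37×12.5×(638−262) = 20500 J.
Q = ΔU = 20500 J.
State after step 1: P = 791 kPa, V = 29.3 L, T = 638 K.
Step 2 — Isothermal: T stays 638 K; PV = const ⇒ V₂ = 168 L, P₂ = 138 kPa.
ΔU = 0 (ideal gas, T constant).
W = nRT ln(V₂/V₁) = 4.37×8.314×638×ln(5.73) = 40500 J.
Q = ΔU + W = 40500 J.
Net over both steps: W = 40500 J, Q = 61000 J, ΔU = 20500 J.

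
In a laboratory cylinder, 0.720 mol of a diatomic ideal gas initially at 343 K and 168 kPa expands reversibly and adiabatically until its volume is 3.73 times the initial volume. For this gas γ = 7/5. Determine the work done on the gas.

V₁ = nRT₁/P₁ = 0.720×8.314×343/168 = 12.2 L.
Adiabatic: TV^(γ−1) = const ⇒ T₂ = 343×(0.268)^0.400 = 203 K; PV^γ = const ⇒ P₂ = 26.6 kPa.
ΔU = nCvΔT = 0.720×20.8×(203−343) = -2100 J.
Q = 0 for an adiabatic process, so W = −ΔU = 2100 J.
Work done on the gas = −W_by = -2100 J.

-2100 J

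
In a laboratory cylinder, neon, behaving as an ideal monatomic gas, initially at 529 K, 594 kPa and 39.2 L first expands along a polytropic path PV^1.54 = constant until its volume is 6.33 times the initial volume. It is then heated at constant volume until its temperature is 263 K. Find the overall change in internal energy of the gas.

-17600 J

n = P₁V₁/(RT₁) = 594×39.2/(8.314×529) = 5.29 mol.
Step 1 — Polytropic n=1.54: T₂ = T₁(V₁/V₂)^(n−1) = 529×(0.158)^0.54 = 195 K; P₂ = P₁(V₁/V₂)^n = 34.6 kPa.
W = (P₁V₁−P₂V₂)/(n−1) = (594×39.2−34.6×248)/0.54 = 27200 J.
ΔU = nCvΔT = 5.29×12.5×(195−529) = -22000 J.
Q = ΔU + W = 5170 J.
State after step 1: P = 34.6 kPa, V = 248 L, T = 195 K.
Step 2 — Isochoric: V stays 248 L; P/T = const ⇒ T₂ = 263 K, P₂ = 46.7 kPa.
W = 0 (no volume change).
ΔU = nCvΔT = 5.29×12.5×(263−195) = 4470 J.
Q = ΔU = 4470 J.
Net over both steps: W = 27200 J, Q = 9640 J, ΔU = -17600 J.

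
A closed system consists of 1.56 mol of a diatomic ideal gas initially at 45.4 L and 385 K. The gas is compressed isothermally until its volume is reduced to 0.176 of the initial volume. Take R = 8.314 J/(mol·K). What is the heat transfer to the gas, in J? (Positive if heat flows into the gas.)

P₁ = nRT₁/V₁ = 1.56×8.314×385/45.4 = 110 kPa.
Isothermal: T stays 385 K; PV = const ⇒ V₂ = 7.99 L, P₂ = 625 kPa.
ΔU = 0 (ideal gas, T constant).
W = nRT ln(V₂/V₁) = 1.56×8.314×385×ln(0.176) = -8670 J.
Q = ΔU + W = -8670 J.

-8670 J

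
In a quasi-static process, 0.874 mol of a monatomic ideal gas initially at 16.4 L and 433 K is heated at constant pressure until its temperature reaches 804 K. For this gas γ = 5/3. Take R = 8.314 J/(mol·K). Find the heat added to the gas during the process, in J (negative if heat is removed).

6740 J

P₁ = nRT₁/V₁ = 0.874×8.314×433/16.4 = 192 kPa.
Isobaric: P stays 192 kPa; V/T = const ⇒ T₂ = 804 K, V₂ = 30.5 L.
W = PΔV = 192×(30.5−16.4) kPa·L = 2700 J.
ΔU = nCvΔT = 0.874×12.5×(804−433) = 4040 J.
Q = ΔU + W = nCpΔT = 6740 J.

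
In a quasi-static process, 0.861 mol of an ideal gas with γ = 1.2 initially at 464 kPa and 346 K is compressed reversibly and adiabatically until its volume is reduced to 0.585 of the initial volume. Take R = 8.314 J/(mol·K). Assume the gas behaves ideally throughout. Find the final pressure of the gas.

883 kPa

V₁ = nRT₁/P₁ = 0.861×8.314×346/464 = 5.34 L.
Adiabatic: TV^(γ−1) = const ⇒ T₂ = 346×(1.71)^0.200 = 385 K; PV^γ = const ⇒ P₂ = 883 kPa.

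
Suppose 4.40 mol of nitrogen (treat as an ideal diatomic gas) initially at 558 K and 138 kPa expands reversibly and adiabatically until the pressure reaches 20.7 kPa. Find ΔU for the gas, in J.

V₁ = nRT₁/P₁ = 4.40×8.314×558/138 = 148 L.
Adiabatic: T₂/T₁ = (P₂/P₁)^((γ−1)/γ) ⇒ T₂ = 558×(0.150)^0.286 = 325 K; V₂ = 573 L.
For an ideal gas ΔU = nCvΔT with Cv = (5/2)R = 20.8 J/(mol·K).
ΔU = 4.40×20.8×(325−558) = -21400 J.

-21400 J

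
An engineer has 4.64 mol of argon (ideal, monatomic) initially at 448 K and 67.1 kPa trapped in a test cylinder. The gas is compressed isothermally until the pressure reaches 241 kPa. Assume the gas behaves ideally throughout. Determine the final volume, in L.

71.7 L

V₁ = nRT₁/P₁ = 4.64×8.314×448/67.1 = 258 L.
Isothermal: T stays 448 K; PV = const ⇒ V₂ = 71.7 L, P₂ = 241 kPa.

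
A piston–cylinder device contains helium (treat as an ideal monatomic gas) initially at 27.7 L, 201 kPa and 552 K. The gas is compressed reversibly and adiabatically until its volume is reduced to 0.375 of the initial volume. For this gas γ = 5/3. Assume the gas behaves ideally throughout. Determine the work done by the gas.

n = P₁V₁/(RT₁) = 201×27.7/(8.314×552) = 1.21 mol.
Adiabatic: TV^(γ−1) = const ⇒ T₂ = 552×(2.67)^0.667 = 1060 K; PV^γ = const ⇒ P₂ = 1030 kPa.
ΔU = nCvΔT = 1.21×12.5×(1060−552) = 7710 J.
Q = 0 for an adiabatic process, so W = −ΔU = -7710 J.

-7710 J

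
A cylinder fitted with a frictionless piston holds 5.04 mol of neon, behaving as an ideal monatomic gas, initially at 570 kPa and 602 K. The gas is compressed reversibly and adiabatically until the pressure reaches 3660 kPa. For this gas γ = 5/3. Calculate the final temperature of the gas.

1270 K

V₁ = nRT₁/P₁ = 5.04×8.314×602/570 = 44.3 L.
Adiabatic: T₂/T₁ = (P₂/P₁)^((γ−1)/γ) ⇒ T₂ = 602×(6.42)^0.400 = 1270 K; V₂ = 14.5 L.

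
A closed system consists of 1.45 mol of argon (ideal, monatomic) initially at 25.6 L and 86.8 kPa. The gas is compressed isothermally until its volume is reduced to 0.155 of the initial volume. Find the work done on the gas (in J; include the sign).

T₁ = P₁V₁/(nR) = 86.8×25.6/(1.45×8.314) = 184 K.
Isothermal: T stays 184 K; PV = const ⇒ V₂ = 3.97 L, P₂ = 560 kPa.
W = nRT ln(V₂/V₁) = 1.45×8.314×184×ln(0.155) = -4140 J.
Work done on the gas = −W_by = 4140 J.

4140 J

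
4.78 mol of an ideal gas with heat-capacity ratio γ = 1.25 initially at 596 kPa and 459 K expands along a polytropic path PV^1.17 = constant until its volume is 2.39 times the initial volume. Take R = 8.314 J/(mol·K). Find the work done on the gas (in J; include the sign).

V₁ = nRT₁/P₁ = 4.78×8.314×459/596 = 30.6 L.
Polytropic n=1.17: T₂ = T₁(V₁/V₂)^(n−1) = 459×(0.418)^0.17 = 396 K; P₂ = P₁(V₁/V₂)^n = 215 kPa.
W = (P₁V₁−P₂V₂)/(n−1) = (596×30.6−215×73.1)/0.17 = 14800 J.
Work done on the gas = −W_by = -14800 J.

-14800 J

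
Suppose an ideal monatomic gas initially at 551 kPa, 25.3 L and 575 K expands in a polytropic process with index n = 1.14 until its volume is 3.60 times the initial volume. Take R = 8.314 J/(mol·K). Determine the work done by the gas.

16300 J

n = P₁V₁/(RT₁) = 551×25.3/(8.314×575) = 2.92 mol.
Polytropic n=1.14: T₂ = T₁(V₁/V₂)^(n−1) = 575×(0.278)^0.14 = 481 K; P₂ = P₁(V₁/V₂)^n = 128 kPa.
W = (P₁V₁−P₂V₂)/(n−1) = (551×25.3−128×91.1)/0.14 = 16300 J.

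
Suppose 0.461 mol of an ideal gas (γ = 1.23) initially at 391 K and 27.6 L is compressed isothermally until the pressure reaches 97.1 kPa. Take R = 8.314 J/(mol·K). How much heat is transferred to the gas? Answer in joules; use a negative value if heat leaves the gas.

P₁ = nRT₁/V₁ = 0.461×8.314×391/27.6 = 54.3 kPa.
Isothermal: T stays 391 K; PV = const ⇒ V₂ = 15.4 L, P₂ = 97.1 kPa.
ΔU = 0 (ideal gas, T constant).
W = nRT ln(V₂/V₁) = 0.461×8.314×391×ln(0.559) = -871 J.
Q = ΔU + W = -871 J.

-871 J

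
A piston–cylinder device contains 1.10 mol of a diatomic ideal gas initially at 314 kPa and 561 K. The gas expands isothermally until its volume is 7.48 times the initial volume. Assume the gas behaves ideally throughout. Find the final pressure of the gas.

V₁ = nRT₁/P₁ = 1.10×8.314×561/314 = 16.3 L.
Isothermal: T stays 561 K; PV = const ⇒ V₂ = 122 L, P₂ = 42.0 kPa.

42.0 kPa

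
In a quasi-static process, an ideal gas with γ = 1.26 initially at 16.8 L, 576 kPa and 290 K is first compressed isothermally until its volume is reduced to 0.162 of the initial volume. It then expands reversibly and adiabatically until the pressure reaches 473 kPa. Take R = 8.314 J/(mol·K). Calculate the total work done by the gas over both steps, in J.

-4940 J

n = P₁V₁/(RT₁) = 576×16.8/(8.314×290) = 4.01 mol.
Step 1 — Isothermal: T stays 290 K; PV = const ⇒ V₂ = 2.72 L, P₂ = 3560 kPa.
ΔU = 0 (ideal gas, T constant).
W = nRT ln(V₂/V₁) = 4.01×8.314×290×ln(0.162) = -17600 J.
Q = ΔU + W = -17600 J.
State after step 1: P = 3560 kPa, V = 2.72 L, T = 290 K.
Step 2 — Adiabatic: T₂/T₁ = (P₂/P₁)^((γ−1)/γ) ⇒ T₂ = 290×(0.133)^0.206 = 191 K; V₂ = 13.5 L.
ΔU = nCvΔT = 4.01×32.0×(191−290) = -12700 J.
Q = 0 for an adiabatic process, so W = −ΔU = 12700 J.
Net over both steps: W = -4940 J, Q = -17600 J, ΔU = -12700 J.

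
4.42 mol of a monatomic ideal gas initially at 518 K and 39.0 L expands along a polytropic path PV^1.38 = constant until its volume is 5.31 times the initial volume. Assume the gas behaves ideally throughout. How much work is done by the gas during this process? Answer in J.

23500 J

P₁ = nRT₁/V₁ = 4.42×8.314×518/39.0 = 488 kPa.
Polytropic n=1.38: T₂ = T₁(V₁/V₂)^(n−1) = 518×(0.188)^0.38 = 275 K; P₂ = P₁(V₁/V₂)^n = 48.7 kPa.
W = (P₁V₁−P₂V₂)/(n−1) = (488×39.0−48.7×207)/0.38 = 23500 J.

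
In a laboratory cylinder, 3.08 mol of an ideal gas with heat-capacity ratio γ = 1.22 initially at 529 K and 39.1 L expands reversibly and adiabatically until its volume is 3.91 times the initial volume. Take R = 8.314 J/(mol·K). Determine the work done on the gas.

P₁ = nRT₁/V₁ = 3.08×8.314×529/39.1 = 346 kPa.
Adiabatic: TV^(γ−1) = const ⇒ T₂ = 529×(0.256)^0.220 = 392 K; PV^γ = const ⇒ P₂ = 65.6 kPa.
ΔU = nCvΔT = 3.08×37.8×(392−529) = -16000 J.
Q = 0 for an adiabatic process, so W = −ΔU = 16000 J.
Work done on the gas = −W_by = -16000 J.

-16000 J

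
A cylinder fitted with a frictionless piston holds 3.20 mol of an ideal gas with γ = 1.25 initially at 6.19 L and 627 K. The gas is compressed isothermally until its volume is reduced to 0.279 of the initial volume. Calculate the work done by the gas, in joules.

-21300 J

P₁ = nRT₁/V₁ = 3.20×8.314×627/6.19 = 2690 kPa.
Isothermal: T stays 627 K; PV = const ⇒ V₂ = 1.73 L, P₂ = 9660 kPa.
W = nRT ln(V₂/V₁) = 3.20×8.314×627×ln(0.279) = -21300 J.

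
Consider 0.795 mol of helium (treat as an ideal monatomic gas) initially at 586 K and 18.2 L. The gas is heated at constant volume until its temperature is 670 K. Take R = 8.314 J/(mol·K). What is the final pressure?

243 kPa

P₁ = nRT₁/V₁ = 0.795×8.314×586/18.2 = 213 kPa.
Isochoric: V stays 18.2 L; P/T = const ⇒ T₂ = 670 K, P₂ = 243 kPa.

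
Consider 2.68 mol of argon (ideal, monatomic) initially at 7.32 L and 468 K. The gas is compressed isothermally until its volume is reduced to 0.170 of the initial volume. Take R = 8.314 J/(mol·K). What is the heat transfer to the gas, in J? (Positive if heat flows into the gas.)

P₁ = nRT₁/V₁ = 2.68×8.314×468/7.32 = 1420 kPa.
Isothermal: T stays 468 K; PV = const ⇒ V₂ = 1.24 L, P₂ = 8380 kPa.
ΔU = 0 (ideal gas, T constant).
W = nRT ln(V₂/V₁) = 2.68×8.314×468×ln(0.170) = -18500 J.
Q = ΔU + W = -18500 J.

-18500 J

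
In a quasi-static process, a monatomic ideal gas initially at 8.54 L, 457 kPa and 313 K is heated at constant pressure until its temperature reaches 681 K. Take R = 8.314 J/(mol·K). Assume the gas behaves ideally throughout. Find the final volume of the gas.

18.6 L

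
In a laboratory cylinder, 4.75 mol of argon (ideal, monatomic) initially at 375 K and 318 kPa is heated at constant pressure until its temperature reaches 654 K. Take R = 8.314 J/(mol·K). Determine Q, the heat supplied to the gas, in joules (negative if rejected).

V₁ = nRT₁/P₁ = 4.75×8.314×375/318 = 46.6 L.
Isobaric: P stays 318 kPa; V/T = const ⇒ T₂ = 654 K, V₂ = 81.2 L.
W = PΔV = 318×(81.2−46.6) kPa·L = 11000 J.
ΔU = nCvΔT = 4.75×12.5×(654−375) = 16500 J.
Q = ΔU + W = nCpΔT = 27500 J.

27500 J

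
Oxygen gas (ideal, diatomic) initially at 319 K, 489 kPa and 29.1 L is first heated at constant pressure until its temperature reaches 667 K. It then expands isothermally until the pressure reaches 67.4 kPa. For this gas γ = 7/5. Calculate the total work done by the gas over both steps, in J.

n = P₁V₁/(RT₁) = 489×29.1/(8.314×319) = 5.37 mol.
Step 1 — Isobaric: P stays 489 kPa; V/T = const ⇒ T₂ = 667 K, V₂ = 60.8 L.
W = PΔV = 489×(60.8−29.1) kPa·L = 15500 J.
ΔU = nCvΔT = 5.37×20.8×(667−319) = 38800 J.
Q = ΔU + W = nCpΔT = 54300 J.
State after step 1: P = 489 kPa, V = 60.8 L, T = 667 K.
Step 2 — Isothermal: T stays 667 K; PV = const ⇒ V₂ = 441 L, P₂ = 67.4 kPa.
ΔU = 0 (ideal gas, T constant).
W = nRT ln(V₂/V₁) = 5.37×8.314×667×ln(7.26) = 59000 J.
Q = ΔU + W = 59000 J.
Net over both steps: W = 74500 J, Q = 113000 J, ΔU = 38800 J.

74500 J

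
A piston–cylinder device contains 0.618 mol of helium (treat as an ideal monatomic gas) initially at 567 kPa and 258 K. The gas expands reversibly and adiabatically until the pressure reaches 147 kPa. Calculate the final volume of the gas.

V₁ = nRT₁/P₁ = 0.618×8.314×258/567 = 2.34 L.
Adiabatic: T₂/T₁ = (P₂/P₁)^((γ−1)/γ) ⇒ T₂ = 258×(0.259)^0.400 = 150 K; V₂ = 5.26 L.

5.26 L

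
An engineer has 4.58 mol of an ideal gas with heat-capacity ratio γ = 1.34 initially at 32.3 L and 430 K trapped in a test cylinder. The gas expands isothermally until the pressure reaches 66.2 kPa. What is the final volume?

P₁ = nRT₁/V₁ = 4.58×8.314×430/32.3 = 507 kPa.
Isothermal: T stays 430 K; PV = const ⇒ V₂ = 247 L, P₂ = 66.2 kPa.

247 L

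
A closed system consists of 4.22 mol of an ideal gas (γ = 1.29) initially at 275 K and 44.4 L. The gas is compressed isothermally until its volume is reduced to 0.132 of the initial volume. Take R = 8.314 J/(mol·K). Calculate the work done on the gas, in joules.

19500 J

P₁ = nRT₁/V₁ = 4.22×8.314×275/44.4 = 217 kPa.
Isothermal: T stays 275 K; PV = const ⇒ V₂ = 5.86 L, P₂ = 1650 kPa.
W = nRT ln(V₂/V₁) = 4.22×8.314×275×ln(0.132) = -19500 J.
Work done on the gas = −W_by = 19500 J.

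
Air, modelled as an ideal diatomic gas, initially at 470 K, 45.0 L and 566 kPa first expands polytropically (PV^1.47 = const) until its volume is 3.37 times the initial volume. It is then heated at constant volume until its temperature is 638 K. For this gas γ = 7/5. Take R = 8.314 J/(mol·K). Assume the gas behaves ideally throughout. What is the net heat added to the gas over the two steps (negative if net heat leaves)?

n = P₁V₁/(RT₁) = 566×45.0/(8.314×470) = 6.52 mol.
Step 1 — Polytropic n=1.47: T₂ = T₁(V₁/V₂)^(n−1) = 470×(0.297)^0.47 = 266 K; P₂ = P₁(V₁/V₂)^n = 94.9 kPa.
W = (P₁V₁−P₂V₂)/(n−1) = (566×45.0−94.9×152)/0.47 = 23600 J.
ΔU = nCvΔT = 6.52×20.8×(266−470) = -27700 J.
Q = ΔU + W = -4130 J.
State after step 1: P = 94.9 kPa, V = 152 L, T = 266 K.
Step 2 — Isochoric: V stays 152 L; P/T = const ⇒ T₂ = 638 K, P₂ = 228 kPa.
W = 0 (no volume change).
ΔU = nCvΔT = 6.52×20.8×(638−266) = 50500 J.
Q = ΔU = 50500 J.
Net over both steps: W = 23600 J, Q = 46300 J, ΔU = 22800 J.

46300 J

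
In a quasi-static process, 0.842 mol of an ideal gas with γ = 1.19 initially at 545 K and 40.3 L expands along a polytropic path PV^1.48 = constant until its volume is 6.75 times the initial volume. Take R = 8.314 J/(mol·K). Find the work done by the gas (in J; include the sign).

4770 J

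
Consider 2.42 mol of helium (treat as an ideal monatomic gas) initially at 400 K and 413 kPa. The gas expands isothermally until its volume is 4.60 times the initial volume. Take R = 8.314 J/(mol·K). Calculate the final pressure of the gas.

V₁ = nRT₁/P₁ = 2.42×8.314×400/413 = 19.5 L.
Isothermal: T stays 400 K; PV = const ⇒ V₂ = 89.6 L, P₂ = 89.8 kPa.

89.8 kPa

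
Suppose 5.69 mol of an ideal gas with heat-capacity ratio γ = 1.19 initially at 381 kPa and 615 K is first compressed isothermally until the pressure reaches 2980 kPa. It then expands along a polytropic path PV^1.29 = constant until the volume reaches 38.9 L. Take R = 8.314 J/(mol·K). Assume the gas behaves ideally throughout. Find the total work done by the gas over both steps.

V₁ = nRT₁/P₁ = 5.69×8.314×615/381 = 76.4 L.
Step 1 — Isothermal: T stays 615 K; PV = const ⇒ V₂ = 9.76 L, P₂ = 2980 kPa.
ΔU = 0 (ideal gas, T constant).
W = nRT ln(V₂/V₁) = 5.69×8.314×615×ln(0.128) = -59800 J.
Q = ΔU + W = -59800 J.
State after step 1: P = 2980 kPa, V = 9.76 L, T = 615 K.
Step 2 — Polytropic n=1.29: T₂ = T₁(V₁/V₂)^(n−1) = 615×(0.251)^0.29 = 412 K; P₂ = P₁(V₁/V₂)^n = 501 kPa.
W = (P₁V₁−P₂V₂)/(n−1) = (2980×9.76−501×38.9)/0.29 = 33100 J.
ΔU = nCvΔT = 5.69×43.8×(412−615) = -50600 J.
Q = ΔU + W = -17400 J.
Net over both steps: W = -26700 J, Q = -77300 J, ΔU = -50600 J.

-26700 J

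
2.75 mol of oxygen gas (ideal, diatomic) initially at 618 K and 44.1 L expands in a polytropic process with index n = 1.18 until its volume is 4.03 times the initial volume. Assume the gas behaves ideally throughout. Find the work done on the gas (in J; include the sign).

P₁ = nRT₁/V₁ = 2.75×8.314×618/44.1 = 320 kPa.
Polytropic n=1.18: T₂ = T₁(V₁/V₂)^(n−1) = 618×(0.248)^0.18 = 481 K; P₂ = P₁(V₁/V₂)^n = 61.9 kPa.
W = (P₁V₁−P₂V₂)/(n−1) = (320×44.1−61.9×178)/0.18 = 17400 J.
Work done on the gas = −W_by = -17400 J.

-17400 J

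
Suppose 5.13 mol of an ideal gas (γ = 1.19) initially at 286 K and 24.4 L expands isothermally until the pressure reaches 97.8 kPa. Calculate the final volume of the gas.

P₁ = nRT₁/V₁ = 5.13×8.314×286/24.4 = 500 kPa.
Isothermal: T stays 286 K; PV = const ⇒ V₂ = 125 L, P₂ = 97.8 kPa.

125 L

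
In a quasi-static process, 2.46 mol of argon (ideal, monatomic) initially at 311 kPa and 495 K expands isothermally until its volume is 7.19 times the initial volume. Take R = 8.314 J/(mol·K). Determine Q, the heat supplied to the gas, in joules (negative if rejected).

20000 J

V₁ = nRT₁/P₁ = 2.46×8.314×495/311 = 32.6 L.
Isothermal: T stays 495 K; PV = const ⇒ V₂ = 234 L, P₂ = 43.3 kPa.
ΔU = 0 (ideal gas, T constant).
W = nRT ln(V₂/V₁) = 2.46×8.314×495×ln(7.19) = 20000 J.
Q = ΔU + W = 20000 J.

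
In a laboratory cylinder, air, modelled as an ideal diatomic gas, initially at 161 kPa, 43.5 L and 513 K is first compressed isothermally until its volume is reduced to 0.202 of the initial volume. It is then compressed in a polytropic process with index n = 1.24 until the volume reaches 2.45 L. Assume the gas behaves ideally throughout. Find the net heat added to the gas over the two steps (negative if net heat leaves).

n = P₁V₁/(RT₁) = 161×43.5/(8.314×513) = 1.64 mol.
Step 1 — Isothermal: T stays 513 K; PV = const ⇒ V₂ = 8.79 L, P₂ = 797 kPa.
ΔU = 0 (ideal gas, T constant).
W = nRT ln(V₂/V₁) = 1.64×8.314×513×ln(0.202) = -11200 J.
Q = ΔU + W = -11200 J.
State after step 1: P = 797 kPa, V = 8.79 L, T = 513 K.
Step 2 — Polytropic n=1.24: T₂ = T₁(V₁/V₂)^(n−1) = 513×(3.59)^0.24 = 697 K; P₂ = P₁(V₁/V₂)^n = 3880 kPa.
W = (P₁V₁−P₂V₂)/(n−1) = (797×8.79−3880×2.45)/0.24 = -10500 J.
ΔU = nCvΔT = 1.64×20.8×(697−513) = 6280 J.
Q = ΔU + W = -4190 J.
Net over both steps: W = -21700 J, Q = -15400 J, ΔU = 6280 J.

-15400 J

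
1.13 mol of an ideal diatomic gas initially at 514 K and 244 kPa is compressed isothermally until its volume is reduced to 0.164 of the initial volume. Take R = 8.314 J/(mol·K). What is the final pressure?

1490 kPa

V₁ = nRT₁/P₁ = 1.13×8.314×514/244 = 19.8 L.
Isothermal: T stays 514 K; PV = const ⇒ V₂ = 3.25 L, P₂ = 1490 kPa.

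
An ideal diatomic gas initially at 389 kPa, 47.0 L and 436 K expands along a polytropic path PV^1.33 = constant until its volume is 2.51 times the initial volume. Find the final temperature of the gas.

322 K

Polytropic n=1.33: T₂ = T₁(V₁/V₂)^(n−1) = 436×(0.398)^0.33 = 322 K; P₂ = P₁(V₁/V₂)^n = 114 kPa.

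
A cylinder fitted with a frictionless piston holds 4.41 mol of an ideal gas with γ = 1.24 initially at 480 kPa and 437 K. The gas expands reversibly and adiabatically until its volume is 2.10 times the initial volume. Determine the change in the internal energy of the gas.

-10900 J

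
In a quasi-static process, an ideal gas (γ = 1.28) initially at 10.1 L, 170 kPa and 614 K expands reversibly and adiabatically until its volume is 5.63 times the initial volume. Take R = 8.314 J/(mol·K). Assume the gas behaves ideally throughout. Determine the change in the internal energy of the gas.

n = P₁V₁/(RT₁) = 170×10.1/(8.314×614) = 0.336 mol.
Adiabatic: TV^(γ−1) = const ⇒ T₂ = 614×(0.178)^0.280 = 378 K; PV^γ = const ⇒ P₂ = 18.6 kPa.
For an ideal gas ΔU = nCvΔT with Cv = R/(γ−1) = 29.7 J/(mol·K).
ΔU = 0.336×29.7×(378−614) = -2350 J.

-2350 J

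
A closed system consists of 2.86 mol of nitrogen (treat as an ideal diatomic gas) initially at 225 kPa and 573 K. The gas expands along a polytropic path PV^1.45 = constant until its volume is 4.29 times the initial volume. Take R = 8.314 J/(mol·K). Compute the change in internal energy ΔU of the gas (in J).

-16400 J

V₁ = nRT₁/P₁ = 2.86×8.314×573/225 = 60.6 L.
Polytropic n=1.45: T₂ = T₁(V₁/V₂)^(n−1) = 573×(0.233)^0.45 = 298 K; P₂ = P₁(V₁/V₂)^n = 27.2 kPa.
For an ideal gas ΔU = nCvΔT with Cv = (5/2)R = 20.8 J/(mol·K).
ΔU = 2.86×20.8×(298−573) = -16400 J.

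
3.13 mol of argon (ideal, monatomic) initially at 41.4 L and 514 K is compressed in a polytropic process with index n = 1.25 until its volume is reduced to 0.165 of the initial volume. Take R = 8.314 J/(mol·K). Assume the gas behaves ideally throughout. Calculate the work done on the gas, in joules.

30400 J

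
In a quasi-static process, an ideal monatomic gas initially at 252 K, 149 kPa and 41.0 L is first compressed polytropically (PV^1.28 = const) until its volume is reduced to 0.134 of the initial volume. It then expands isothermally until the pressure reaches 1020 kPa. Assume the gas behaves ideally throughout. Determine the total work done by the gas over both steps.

n = P₁V₁/(RT₁) = 149×41.0/(8.314×252) = 2.92 mol.
Step 1 — Polytropic n=1.28: T₂ = T₁(V₁/V₂)^(n−1) = 252×(7.46)^0.28 = 442 K; P₂ = P₁(V₁/V₂)^n = 1950 kPa.
W = (P₁V₁−P₂V₂)/(n−1) = (149×41.0−1950×5.49)/0.28 = -16500 J.
ΔU = nCvΔT = 2.92×12.5×(442−252) = 6920 J.
Q = ΔU + W = -9560 J.
State after step 1: P = 1950 kPa, V = 5.49 L, T = 442 K.
Step 2 — Isothermal: T stays 442 K; PV = const ⇒ V₂ = 10.5 L, P₂ = 1020 kPa.
ΔU = 0 (ideal gas, T constant).
W = nRT ln(V₂/V₁) = 2.92×8.314×442×ln(1.91) = 6960 J.
Q = ΔU + W = 6960 J.
Net over both steps: W = -9520 J, Q = -2600 J, ΔU = 6920 J.

-9520 J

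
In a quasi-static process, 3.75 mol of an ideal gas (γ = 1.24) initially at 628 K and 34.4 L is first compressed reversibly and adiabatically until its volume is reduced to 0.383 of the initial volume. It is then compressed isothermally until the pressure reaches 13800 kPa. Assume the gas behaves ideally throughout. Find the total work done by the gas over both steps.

-70400 J

P₁ = nRT₁/V₁ = 3.75×8.314×628/34.4 = 569 kPa.
Step 1 — Adiabatic: TV^(γ−1) = const ⇒ T₂ = 628×(2.61)^0.240 = 791 K; PV^γ = const ⇒ P₂ = 1870 kPa.
ΔU = nCvΔT = 3.75×34.6×(791−628) = 21100 J.
Q = 0 for an adiabatic process, so W = −ΔU = -21100 J.
State after step 1: P = 1870 kPa, V = 13.2 L, T = 791 K.
Step 2 — Isothermal: T stays 791 K; PV = const ⇒ V₂ = 1.79 L, P₂ = 13800 kPa.
ΔU = 0 (ideal gas, T constant).
W = nRT ln(V₂/V₁) = 3.75×8.314×791×ln(0.136) = -49300 J.
Q = ΔU + W = -49300 J.
Net over both steps: W = -70400 J, Q = -49300 J, ΔU = 21100 J.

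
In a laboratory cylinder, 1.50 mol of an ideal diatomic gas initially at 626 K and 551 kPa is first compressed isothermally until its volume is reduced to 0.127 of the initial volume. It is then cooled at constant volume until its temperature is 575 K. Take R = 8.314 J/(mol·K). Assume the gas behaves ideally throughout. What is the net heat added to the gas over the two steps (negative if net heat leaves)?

-17700 J

V₁ = nRT₁/P₁ = 1.50×8.314×626/551 = 14.2 L.
Step 1 — Isothermal: T stays 626 K; PV = const ⇒ V₂ = 1.80 L, P₂ = 4340 kPa.
ΔU = 0 (ideal gas, T constant).
W = nRT ln(V₂/V₁) = 1.50×8.314×626×ln(0.127) = -16100 J.
Q = ΔU + W = -16100 J.
State after step 1: P = 4340 kPa, V = 1.80 L, T = 626 K.
Step 2 — Isochoric: V stays 1.80 L; P/T = const ⇒ T₂ = 575 K, P₂ = 3990 kPa.
W = 0 (no volume change).
ΔU = nCvΔT = 1.50×20.8×(575−626) = -1590 J.
Q = ΔU = -1590 J.
Net over both steps: W = -16100 J, Q = -17700 J, ΔU = -1590 J.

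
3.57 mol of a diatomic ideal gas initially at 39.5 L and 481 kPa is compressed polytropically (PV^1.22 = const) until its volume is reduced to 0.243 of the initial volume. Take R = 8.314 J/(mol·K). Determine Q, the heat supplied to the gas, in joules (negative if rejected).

-14200 J

T₁ = P₁V₁/(nR) = 481×39.5/(3.57×8.314) = 640 K.
Polytropic n=1.22: T₂ = T₁(V₁/V₂)^(n−1) = 640×(4.12)^0.22 = 874 K; P₂ = P₁(V₁/V₂)^n = 2700 kPa.
W = (P₁V₁−P₂V₂)/(n−1) = (481×39.5−2700×9.60)/0.22 = -31500 J.
ΔU = nCvΔT = 3.57×20.8×(874−640) = 17300 J.
Q = ΔU + W = -14200 J.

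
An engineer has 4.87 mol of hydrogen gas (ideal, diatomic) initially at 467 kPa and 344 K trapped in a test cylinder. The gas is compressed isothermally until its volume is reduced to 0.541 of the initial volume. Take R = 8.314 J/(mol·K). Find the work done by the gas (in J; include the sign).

V₁ = nRT₁/P₁ = 4.87×8.314×344/467 = 29.8 L.
Isothermal: T stays 344 K; PV = const ⇒ V₂ = 16.1 L, P₂ = 863 kPa.
W = nRT ln(V₂/V₁) = 4.87×8.314×344×ln(0.541) = -8560 J.

-8560 J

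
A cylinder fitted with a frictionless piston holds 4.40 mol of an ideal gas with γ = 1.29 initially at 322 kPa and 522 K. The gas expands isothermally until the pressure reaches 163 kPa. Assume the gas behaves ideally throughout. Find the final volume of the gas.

117 L

V₁ = nRT₁/P₁ = 4.40×8.314×522/322 = 59.3 L.
Isothermal: T stays 522 K; PV = const ⇒ V₂ = 117 L, P₂ = 163 kPa.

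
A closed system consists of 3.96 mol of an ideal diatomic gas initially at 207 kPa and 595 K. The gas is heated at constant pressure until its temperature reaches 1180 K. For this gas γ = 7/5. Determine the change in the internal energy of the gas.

V₁ = nRT₁/P₁ = 3.96×8.314×595/207 = 94.6 L.
Isobaric: P stays 207 kPa; V/T = const ⇒ T₂ = 1180 K, V₂ = 188 L.
For an ideal gas ΔU = nCvΔT with Cv = (5/2)R = 20.8 J/(mol·K).
ΔU = 3.96×20.8×(1180−595) = 48200 J.

48200 J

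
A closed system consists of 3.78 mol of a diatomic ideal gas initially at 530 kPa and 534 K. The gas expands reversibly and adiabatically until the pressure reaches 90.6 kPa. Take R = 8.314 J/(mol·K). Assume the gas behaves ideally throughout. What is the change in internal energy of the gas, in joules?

V₁ = nRT₁/P₁ = 3.78×8.314×534/530 = 31.7 L.
Adiabatic: T₂/T₁ = (P₂/P₁)^((γ−1)/γ) ⇒ T₂ = 534×(0.171)^0.286 = 322 K; V₂ = 112 L.
For an ideal gas ΔU = nCvΔT with Cv = (5/2)R = 20.8 J/(mol·K).
ΔU = 3.78×20.8×(322−534) = -16600 J.

-16600 J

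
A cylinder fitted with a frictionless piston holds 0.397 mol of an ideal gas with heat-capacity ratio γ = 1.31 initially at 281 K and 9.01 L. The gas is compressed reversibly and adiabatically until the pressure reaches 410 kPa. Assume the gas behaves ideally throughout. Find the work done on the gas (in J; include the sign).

P₁ = nRT₁/V₁ = 0.397×8.314×281/9.01 = 103 kPa.
Adiabatic: T₂/T₁ = (P₂/P₁)^((γ−1)/γ) ⇒ T₂ = 281×(3.98)^0.237 = 390 K; V₂ = 3.14 L.
ΔU = nCvΔT = 0.397×26.8×(390−281) = 1160 J.
Q = 0 for an adiabatic process, so W = −ΔU = -1160 J.
Work done on the gas = −W_by = 1160 J.

1160 J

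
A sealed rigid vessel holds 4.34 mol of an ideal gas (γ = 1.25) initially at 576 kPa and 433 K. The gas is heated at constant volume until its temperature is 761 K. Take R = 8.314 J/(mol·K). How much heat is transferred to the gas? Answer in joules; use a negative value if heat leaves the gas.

V₁ = nRT₁/P₁ = 4.34×8.314×433/576 = 27.1 L.
Isochoric: V stays 27.1 L; P/T = const ⇒ T₂ = 761 K, P₂ = 1010 kPa.
W = 0 (no volume change).
ΔU = nCvΔT = 4.34×33.3×(761−433) = 47300 J.
Q = ΔU = 47300 J.

47300 J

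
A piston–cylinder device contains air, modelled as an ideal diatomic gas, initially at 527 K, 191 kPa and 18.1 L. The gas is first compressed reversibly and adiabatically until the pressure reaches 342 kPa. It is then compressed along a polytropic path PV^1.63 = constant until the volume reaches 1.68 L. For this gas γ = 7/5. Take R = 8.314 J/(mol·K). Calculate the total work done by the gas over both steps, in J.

-17400 J

n = P₁V₁/(RT₁) = 191×18.1/(8.314×527) = 0.789 mol.
Step 1 — Adiabatic: T₂/T₁ = (P₂/P₁)^((γ−1)/γ) ⇒ T₂ = 527×(1.79)^0.286 = 622 K; V₂ = 11.9 L.
ΔU = nCvΔT = 0.789×20.8×(622−527) = 1570 J.
Q = 0 for an adiabatic process, so W = −ΔU = -1570 J.
State after step 1: P = 342 kPa, V = 11.9 L, T = 622 K.
Step 2 — Polytropic n=1.63: T₂ = T₁(V₁/V₂)^(n−1) = 622×(7.11)^0.63 = 2140 K; P₂ = P₁(V₁/V₂)^n = 8360 kPa.
W = (P₁V₁−P₂V₂)/(n−1) = (342×11.9−8360×1.68)/0.63 = -15800 J.
ΔU = nCvΔT = 0.789×20.8×(2140−622) = 24900 J.
Q = ΔU + W = 9090 J.
Net over both steps: W = -17400 J, Q = 9090 J, ΔU = 26500 J.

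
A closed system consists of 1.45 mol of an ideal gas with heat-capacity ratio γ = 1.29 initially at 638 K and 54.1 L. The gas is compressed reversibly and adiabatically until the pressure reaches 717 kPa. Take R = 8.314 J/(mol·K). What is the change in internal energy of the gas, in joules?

11600 J

P₁ = nRT₁/V₁ = 1.45×8.314×638/54.1 = 142 kPa.
Adiabatic: T₂/T₁ = (P₂/P₁)^((γ−1)/γ) ⇒ T₂ = 638×(5.04)^0.225 = 918 K; V₂ = 15.4 L.
For an ideal gas ΔU = nCvΔT with Cv = R/(γ−1) = 28.7 J/(mol·K).
ΔU = 1.45×28.7×(918−638) = 11600 J.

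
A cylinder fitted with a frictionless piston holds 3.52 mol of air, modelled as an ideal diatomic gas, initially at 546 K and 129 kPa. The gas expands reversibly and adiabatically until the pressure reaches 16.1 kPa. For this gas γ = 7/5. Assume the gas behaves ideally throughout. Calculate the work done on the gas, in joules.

-17900 J

V₁ = nRT₁/P₁ = 3.52×8.314×546/129 = 124 L.
Adiabatic: T₂/T₁ = (P₂/P₁)^((γ−1)/γ) ⇒ T₂ = 546×(0.125)^0.286 = 301 K; V₂ = 548 L.
ΔU = nCvΔT = 3.52×20.8×(301−546) = -17900 J.
Q = 0 for an adiabatic process, so W = −ΔU = 17900 J.
Work done on the gas = −W_by = -17900 J.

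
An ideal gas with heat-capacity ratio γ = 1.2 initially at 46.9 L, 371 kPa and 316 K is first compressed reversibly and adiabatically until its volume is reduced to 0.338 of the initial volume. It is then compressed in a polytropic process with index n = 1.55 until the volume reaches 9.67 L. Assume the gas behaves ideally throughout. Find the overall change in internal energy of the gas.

n = P₁V₁/(RT₁) = 371×46.9/(8.314×316) = 6.62 mol.
Step 1 — Adiabatic: TV^(γ−1) = const ⇒ T₂ = 316×(2.96)^0.200 = 393 K; PV^γ = const ⇒ P₂ = 1360 kPa.
ΔU = nCvΔT = 6.62×41.6×(393−316) = 21100 J.
Q = 0 for an adiabatic process, so W = −ΔU = -21100 J.
State after step 1: P = 1360 kPa, V = 15.9 L, T = 393 K.
Step 2 — Polytropic n=1.55: T₂ = T₁(V₁/V₂)^(n−1) = 393×(1.64)^0.55 = 515 K; P₂ = P₁(V₁/V₂)^n = 2930 kPa.
W = (P₁V₁−P₂V₂)/(n−1) = (1360×15.9−2930×9.67)/0.55 = -12300 J.
ΔU = nCvΔT = 6.62×41.6×(515−393) = 33800 J.
Q = ΔU + W = 21500 J.
Net over both steps: W = -33400 J, Q = 21500 J, ΔU = 54800 J.

54800 J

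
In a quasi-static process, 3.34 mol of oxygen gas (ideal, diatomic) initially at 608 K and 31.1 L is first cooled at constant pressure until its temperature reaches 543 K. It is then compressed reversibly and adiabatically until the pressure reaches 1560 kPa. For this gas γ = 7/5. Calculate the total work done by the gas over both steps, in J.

-15100 J

P₁ = nRT₁/V₁ = 3.34×8.314×608/31.1 = 543 kPa.
Step 1 — Isobaric: P stays 543 kPa; V/T = const ⇒ T₂ = 543 K, V₂ = 27.8 L.
W = PΔV = 543×(27.8−31.1) kPa·L = -1800 J.
ΔU = nCvΔT = 3.34×20.8×(543−608) = -4510 J.
Q = ΔU + W = nCpΔT = -6320 J.
State after step 1: P = 543 kPa, V = 27.8 L, T = 543 K.
Step 2 — Adiabatic: T₂/T₁ = (P₂/P₁)^((γ−1)/γ) ⇒ T₂ = 543×(2.87)^0.286 = 734 K; V₂ = 13.1 L.
ΔU = nCvΔT = 3.34×20.8×(734−543) = 13300 J.
Q = 0 for an adiabatic process, so W = −ΔU = -13300 J.
Net over both steps: W = -15100 J, Q = -6320 J, ΔU = 8760 J.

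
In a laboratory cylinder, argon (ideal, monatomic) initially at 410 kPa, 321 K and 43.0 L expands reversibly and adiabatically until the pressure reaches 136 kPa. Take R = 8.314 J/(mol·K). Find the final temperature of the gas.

206 K

Adiabatic: T₂/T₁ = (P₂/P₁)^((γ−1)/γ) ⇒ T₂ = 321×(0.332)^0.400 = 206 K; V₂ = 83.4 L.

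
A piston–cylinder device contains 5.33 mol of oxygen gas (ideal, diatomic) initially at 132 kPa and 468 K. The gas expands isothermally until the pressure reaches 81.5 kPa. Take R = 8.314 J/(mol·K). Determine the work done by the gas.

10000 J

V₁ = nRT₁/P₁ = 5.33×8.314×468/132 = 157 L.
Isothermal: T stays 468 K; PV = const ⇒ V₂ = 254 L, P₂ = 81.5 kPa.
W = nRT ln(V₂/V₁) = 5.33×8.314×468×ln(1.62) = 10000 J.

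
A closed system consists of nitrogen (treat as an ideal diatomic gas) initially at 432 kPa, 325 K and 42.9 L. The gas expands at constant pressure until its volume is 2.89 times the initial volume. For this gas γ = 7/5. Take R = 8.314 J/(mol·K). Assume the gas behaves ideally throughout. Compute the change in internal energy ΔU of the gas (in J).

87600 J

n = P₁V₁/(RT₁) = 432×42.9/(8.314×325) = 6.86 mol.
Isobaric: P stays 432 kPa; V/T = const ⇒ T₂ = 939 K, V₂ = 124 L.
For an ideal gas ΔU = nCvΔT with Cv = (5/2)R = 20.8 J/(mol·K).
ΔU = 6.86×20.8×(939−325) = 87600 J.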